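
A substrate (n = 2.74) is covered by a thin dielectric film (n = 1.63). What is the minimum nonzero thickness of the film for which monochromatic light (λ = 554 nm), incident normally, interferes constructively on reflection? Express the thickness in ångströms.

At the upper boundary (n = 1.0 to n = 1.63) the reflected ray undergoes a half-wave phase shift.
Ray reflecting at the bottom interface goes from n = 1.63 toward n = 2.74: a half-wave phase shift.
The two reflections carry the same phase change, so no net offset.
For bright reflection here: 2 n t = m λ.
Minimum nonzero at m = 1: t = λ / (2 n) = 554 / (2 × 1.63) = 170 nm.

1699 Å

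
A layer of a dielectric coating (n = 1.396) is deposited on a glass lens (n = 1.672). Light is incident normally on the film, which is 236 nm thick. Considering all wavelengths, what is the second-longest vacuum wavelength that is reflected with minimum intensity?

439 nm

At the upper boundary (n = 1.0 to n = 1.396) the reflected ray undergoes a half-wave phase shift.
Bottom surface (1.396 → 1.672): reflection off a higher-index medium gives a half-wave phase shift.
The two reflections carry the same phase change, so no net offset.
So the condition for destructive reflection is 2 n t = (m + ½) λ.
λ = 2 n t / (m + ½). The second-longest wavelength is m = 1: λ = 2 × 1.396 × 236 / 1.50 = 439 nm.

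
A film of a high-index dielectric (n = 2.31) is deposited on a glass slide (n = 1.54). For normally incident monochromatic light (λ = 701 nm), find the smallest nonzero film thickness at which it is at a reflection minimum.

152 nm

Ray reflecting at the top interface goes from n = 1.0 toward n = 2.31: a half-wave phase shift.
Bottom surface (2.31 → 1.54): reflection off a lower-index medium gives no phase shift.
The two reflections differ by half a wavelength.
For dark reflection here: 2 n t = m λ.
Minimum nonzero at m = 1: t = λ / (2 n) = 701 / (2 × 2.31) = 152 nm.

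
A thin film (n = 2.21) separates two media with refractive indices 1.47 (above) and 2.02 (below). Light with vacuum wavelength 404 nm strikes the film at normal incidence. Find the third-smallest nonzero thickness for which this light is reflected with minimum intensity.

Top surface (1.47 → 2.21): reflection off a higher-index medium gives a half-wave phase shift.
Bottom surface (2.21 → 2.02): reflection off a lower-index medium gives no phase shift.
Net: one phase inversion between the two reflected rays.
For minimum reflection here: 2 n t = m λ.
The third-smallest nonzero thickness corresponds to m = 3: t = m λ / (2 n) = 3.00 × 404 / (2 × 2.21) = 274 nm.

274 nm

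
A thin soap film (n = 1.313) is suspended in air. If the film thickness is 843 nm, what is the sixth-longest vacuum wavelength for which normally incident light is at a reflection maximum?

Ray reflecting at the top interface goes from n = 1.0 toward n = 1.313: a half-wave phase shift.
Ray reflecting at the bottom interface goes from n = 1.313 toward n = 1.0: no phase shift.
Net: one phase inversion between the two reflected rays.
So the condition for constructive reflection is 2 n t = (m + ½) λ.
λ = 2 n t / (m + ½). The sixth-longest wavelength is m = 5: λ = 2 × 1.313 × 843 / 5.50 = 402 nm.

402 nm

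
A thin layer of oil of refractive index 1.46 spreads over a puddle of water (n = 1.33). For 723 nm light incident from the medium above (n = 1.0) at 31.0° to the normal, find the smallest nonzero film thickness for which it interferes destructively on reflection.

265 nm

Ray reflecting at the top interface goes from n = 1.0 toward n = 1.46: a half-wave phase shift.
At the lower boundary (n = 1.46 to n = 1.33) the reflected ray undergoes no phase shift.
Exactly one π shift → a net half-wave offset.
For minimum reflection here: 2 n t cos θ_r = m λ.
Snell's law: 1.0 sin 31.0° = 1.46 sin θ_r → sin θ_r = 0.353, cos θ_r = 0.936.
Minimum nonzero at m = 1: t = λ / (2 n cos θ_r) = 723 / (2 × 1.46 × 0.936) = 265 nm.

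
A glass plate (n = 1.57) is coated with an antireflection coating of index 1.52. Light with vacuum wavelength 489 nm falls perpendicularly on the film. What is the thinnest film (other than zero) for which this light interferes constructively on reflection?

161 nm

Ray reflecting at the top interface goes from n = 1.0 toward n = 1.52: a half-wave phase shift.
Ray reflecting at the bottom interface goes from n = 1.52 toward n = 1.57: a half-wave phase shift.
Zero or two π shifts → no net half-wave offset.
With no net inversion, constructive interference in reflection requires 2 n t = m λ.
Minimum nonzero at m = 1: t = λ / (2 n) = 489 / (2 × 1.52) = 161 nm.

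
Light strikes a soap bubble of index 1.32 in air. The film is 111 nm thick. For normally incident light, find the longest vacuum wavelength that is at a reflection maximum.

586 nm

Top surface (1.0 → 1.32): reflection off a higher-index medium gives a half-wave phase shift.
Bottom surface (1.32 → 1.0): reflection off a lower-index medium gives no phase shift.
The two reflections differ by half a wavelength.
With one net inversion, constructive interference in reflection requires 2 n t = (m + ½) λ.
λ = 2 n t / (m + ½). The longest wavelength is m = 0: λ = 2 × 1.32 × 111 / 0.500 = 586 nm.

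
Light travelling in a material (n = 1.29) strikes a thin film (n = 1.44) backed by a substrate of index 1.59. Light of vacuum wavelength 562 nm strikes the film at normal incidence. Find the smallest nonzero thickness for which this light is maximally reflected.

Top surface (1.29 → 1.44): reflection off a higher-index medium gives a half-wave phase shift.
Ray reflecting at the bottom interface goes from n = 1.44 toward n = 1.59: a half-wave phase shift.
Net: no relative phase inversion (both shifts match).
So the condition for constructive reflection is 2 n t = m λ.
The smallest nonzero thickness corresponds to m = 1: t = m λ / (2 n) = 1.00 × 562 / (2 × 1.44) = 195 nm.

195 nm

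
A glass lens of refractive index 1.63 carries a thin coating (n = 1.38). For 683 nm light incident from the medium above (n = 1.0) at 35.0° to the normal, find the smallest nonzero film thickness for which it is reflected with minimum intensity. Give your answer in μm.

Top surface (1.0 → 1.38): reflection off a higher-index medium gives a half-wave phase shift.
Bottom surface (1.38 → 1.63): reflection off a higher-index medium gives a half-wave phase shift.
The two reflections carry the same phase change, so no net offset.
With no net inversion, destructive interference in reflection requires 2 n t cos θ_r = (m + ½) λ.
Snell's law: 1.0 sin 35.0° = 1.38 sin θ_r → sin θ_r = 0.416, cos θ_r = 0.910.
Minimum at m = 0: t = λ / (4 n cos θ_r) = 683 / (4 × 1.38 × 0.910) = 136 nm.

0.136 μm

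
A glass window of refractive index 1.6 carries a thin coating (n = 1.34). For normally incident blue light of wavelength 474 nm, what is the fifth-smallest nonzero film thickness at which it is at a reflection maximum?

884 nm

Ray reflecting at the top interface goes from n = 1.0 toward n = 1.34: a half-wave phase shift.
Bottom surface (1.34 → 1.6): reflection off a higher-index medium gives a half-wave phase shift.
Zero or two π shifts → no net half-wave offset.
For strong reflection here: 2 n t = m λ.
The fifth-smallest nonzero thickness corresponds to m = 5: t = m λ / (2 n) = 5.00 × 474 / (2 × 1.34) = 884 nm.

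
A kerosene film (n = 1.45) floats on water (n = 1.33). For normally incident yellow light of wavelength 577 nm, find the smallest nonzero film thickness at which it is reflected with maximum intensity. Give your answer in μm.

Ray reflecting at the top interface goes from n = 1.0 toward n = 1.45: a half-wave phase shift.
Bottom surface (1.45 → 1.33): reflection off a lower-index medium gives no phase shift.
Net: one phase inversion between the two reflected rays.
With one net inversion, constructive interference in reflection requires 2 n t = (m + ½) λ.
Minimum at m = 0: t = λ / (4 n) = 577 / (4 × 1.45) = 99.5 nm.

0.0995 μm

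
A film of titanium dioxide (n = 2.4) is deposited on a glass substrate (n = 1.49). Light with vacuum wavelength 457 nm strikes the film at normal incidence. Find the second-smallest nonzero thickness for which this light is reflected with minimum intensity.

At the upper boundary (n = 1.0 to n = 2.4) the reflected ray undergoes a half-wave phase shift.
Bottom surface (2.4 → 1.49): reflection off a lower-index medium gives no phase shift.
Net: one phase inversion between the two reflected rays.
For minimum reflection here: 2 n t = m λ.
The second-smallest nonzero thickness corresponds to m = 2: t = m λ / (2 n) = 2.00 × 457 / (2 × 2.4) = 190 nm.

190 nm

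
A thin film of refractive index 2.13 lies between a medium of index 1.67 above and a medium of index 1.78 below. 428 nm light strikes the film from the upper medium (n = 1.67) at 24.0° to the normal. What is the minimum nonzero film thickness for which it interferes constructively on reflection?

Top surface (1.67 → 2.13): reflection off a higher-index medium gives a half-wave phase shift.
At the lower boundary (n = 2.13 to n = 1.78) the reflected ray undergoes no phase shift.
Net: one phase inversion between the two reflected rays.
With one net inversion, constructive interference in reflection requires 2 n t cos θ_r = (m + ½) λ.
Snell's law: 1.67 sin 24.0° = 2.13 sin θ_r → sin θ_r = 0.319, cos θ_r = 0.948.
Minimum at m = 0: t = λ / (4 n cos θ_r) = 428 / (4 × 2.13 × 0.948) = 53.0 nm.

53.0 nm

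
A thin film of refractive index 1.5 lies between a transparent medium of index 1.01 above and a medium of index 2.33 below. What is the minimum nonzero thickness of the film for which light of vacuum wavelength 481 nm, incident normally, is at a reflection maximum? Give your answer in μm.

Top surface (1.01 → 1.5): reflection off a higher-index medium gives a half-wave phase shift.
At the lower boundary (n = 1.5 to n = 2.33) the reflected ray undergoes a half-wave phase shift.
Zero or two π shifts → no net half-wave offset.
So the condition for constructive reflection is 2 n t = m λ.
Minimum nonzero at m = 1: t = λ / (2 n) = 481 / (2 × 1.5) = 160 nm.

0.160 μm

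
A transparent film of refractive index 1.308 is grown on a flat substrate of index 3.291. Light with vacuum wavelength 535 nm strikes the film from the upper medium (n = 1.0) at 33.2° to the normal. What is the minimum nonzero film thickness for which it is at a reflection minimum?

113 nm

At the upper boundary (n = 1.0 to n = 1.308) the reflected ray undergoes a half-wave phase shift.
Bottom surface (1.308 → 3.291): reflection off a higher-index medium gives a half-wave phase shift.
The two reflections carry the same phase change, so no net offset.
So the condition for destructive reflection is 2 n t cos θ_r = (m + ½) λ.
Snell's law: 1.0 sin 33.2° = 1.308 sin θ_r → sin θ_r = 0.419, cos θ_r = 0.908.
Minimum at m = 0: t = λ / (4 n cos θ_r) = 535 / (4 × 1.308 × 0.908) = 113 nm.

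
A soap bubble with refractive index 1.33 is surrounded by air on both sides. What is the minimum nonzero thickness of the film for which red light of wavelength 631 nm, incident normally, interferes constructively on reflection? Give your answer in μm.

0.119 μm

Top surface (1.0 → 1.33): reflection off a higher-index medium gives a half-wave phase shift.
Ray reflecting at the bottom interface goes from n = 1.33 toward n = 1.0: no phase shift.
Exactly one π shift → a net half-wave offset.
So the condition for constructive reflection is 2 n t = (m + ½) λ.
Minimum at m = 0: t = λ / (4 n) = 631 / (4 × 1.33) = 119 nm.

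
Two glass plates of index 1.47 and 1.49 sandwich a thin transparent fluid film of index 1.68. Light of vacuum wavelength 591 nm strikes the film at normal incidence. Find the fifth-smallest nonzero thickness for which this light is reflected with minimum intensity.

879 nm

Top surface (1.47 → 1.68): reflection off a higher-index medium gives a half-wave phase shift.
At the lower boundary (n = 1.68 to n = 1.49) the reflected ray undergoes no phase shift.
Net: one phase inversion between the two reflected rays.
For minimum reflection here: 2 n t = m λ.
The fifth-smallest nonzero thickness corresponds to m = 5: t = m λ / (2 n) = 5.00 × 591 / (2 × 1.68) = 879 nm.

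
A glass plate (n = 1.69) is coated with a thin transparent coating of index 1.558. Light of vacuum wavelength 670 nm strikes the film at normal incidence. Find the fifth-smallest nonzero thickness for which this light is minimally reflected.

Ray reflecting at the top interface goes from n = 1.0 toward n = 1.558: a half-wave phase shift.
Ray reflecting at the bottom interface goes from n = 1.558 toward n = 1.69: a half-wave phase shift.
The two reflections carry the same phase change, so no net offset.
So the condition for destructive reflection is 2 n t = (m + ½) λ.
The fifth-smallest nonzero thickness corresponds to m = 4: t = (m + ½) λ / (2 n) = 4.50 × 670 / (2 × 1.558) = 968 nm.

968 nm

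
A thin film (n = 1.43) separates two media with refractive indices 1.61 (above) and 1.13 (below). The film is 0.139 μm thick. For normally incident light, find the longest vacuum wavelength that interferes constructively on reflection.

At the upper boundary (n = 1.61 to n = 1.43) the reflected ray undergoes no phase shift.
Ray reflecting at the bottom interface goes from n = 1.43 toward n = 1.13: no phase shift.
Net: no relative phase inversion (both shifts match).
For bright reflection here: 2 n t = m λ.
λ = 2 n t / m. The longest wavelength is m = 1: λ = 2 × 1.43 × 139 / 1.00 = 398 nm.

398 nm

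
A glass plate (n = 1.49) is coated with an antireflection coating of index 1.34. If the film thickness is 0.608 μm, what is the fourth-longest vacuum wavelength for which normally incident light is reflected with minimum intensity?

466 nm

At the upper boundary (n = 1.0 to n = 1.34) the reflected ray undergoes a half-wave phase shift.
At the lower boundary (n = 1.34 to n = 1.49) the reflected ray undergoes a half-wave phase shift.
Net: no relative phase inversion (both shifts match).
So the condition for destructive reflection is 2 n t = (m + ½) λ.
λ = 2 n t / (m + ½). The fourth-longest wavelength is m = 3: λ = 2 × 1.34 × 608 / 3.50 = 466 nm.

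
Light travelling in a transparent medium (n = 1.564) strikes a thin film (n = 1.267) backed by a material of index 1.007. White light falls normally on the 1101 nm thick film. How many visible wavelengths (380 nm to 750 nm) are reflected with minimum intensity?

3

Ray reflecting at the top interface goes from n = 1.564 toward n = 1.267: no phase shift.
Ray reflecting at the bottom interface goes from n = 1.267 toward n = 1.007: no phase shift.
Net: no relative phase inversion (both shifts match).
With no net inversion, destructive interference in reflection requires 2 n t = (m + ½) λ.
λ = 2 n t / (m + ½) = 2790 / (m + ½) nm.
m=3: 797 nm (IR); m=4: 620 nm (visible); m=5: 507 nm (visible); m=6: 429 nm (visible); m=7: 372 nm (UV).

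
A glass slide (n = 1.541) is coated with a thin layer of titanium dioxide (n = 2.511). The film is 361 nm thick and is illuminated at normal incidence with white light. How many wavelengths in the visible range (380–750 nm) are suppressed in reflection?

Ray reflecting at the top interface goes from n = 1.0 toward n = 2.511: a half-wave phase shift.
Bottom surface (2.511 → 1.541): reflection off a lower-index medium gives no phase shift.
Exactly one π shift → a net half-wave offset.
For weak reflection here: 2 n t = m λ.
λ = 2 n t / m = 1813 / m nm.
m=2: 906 nm (IR); m=3: 604 nm (visible); m=4: 453 nm (visible); m=5: 363 nm (UV).

2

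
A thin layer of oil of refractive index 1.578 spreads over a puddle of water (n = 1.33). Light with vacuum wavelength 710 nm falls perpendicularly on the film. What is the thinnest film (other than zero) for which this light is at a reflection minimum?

225 nm

Top surface (1.0 → 1.578): reflection off a higher-index medium gives a half-wave phase shift.
At the lower boundary (n = 1.578 to n = 1.33) the reflected ray undergoes no phase shift.
Net: one phase inversion between the two reflected rays.
For weak reflection here: 2 n t = m λ.
Minimum nonzero at m = 1: t = λ / (2 n) = 710 / (2 × 1.578) = 225 nm.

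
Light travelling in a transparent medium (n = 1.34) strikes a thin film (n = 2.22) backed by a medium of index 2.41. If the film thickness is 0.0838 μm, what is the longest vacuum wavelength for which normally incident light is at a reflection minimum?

At the upper boundary (n = 1.34 to n = 2.22) the reflected ray undergoes a half-wave phase shift.
At the lower boundary (n = 2.22 to n = 2.41) the reflected ray undergoes a half-wave phase shift.
Net: no relative phase inversion (both shifts match).
So the condition for destructive reflection is 2 n t = (m + ½) λ.
λ = 2 n t / (m + ½). The longest wavelength is m = 0: λ = 2 × 2.22 × 83.8 / 0.500 = 744 nm.

744 nm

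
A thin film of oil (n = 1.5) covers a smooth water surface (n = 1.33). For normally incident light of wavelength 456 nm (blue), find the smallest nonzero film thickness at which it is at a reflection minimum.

Top surface (1.0 → 1.5): reflection off a higher-index medium gives a half-wave phase shift.
Ray reflecting at the bottom interface goes from n = 1.5 toward n = 1.33: no phase shift.
Net: one phase inversion between the two reflected rays.
With one net inversion, destructive interference in reflection requires 2 n t = m λ.
Minimum nonzero at m = 1: t = λ / (2 n) = 456 / (2 × 1.5) = 152 nm.

152 nm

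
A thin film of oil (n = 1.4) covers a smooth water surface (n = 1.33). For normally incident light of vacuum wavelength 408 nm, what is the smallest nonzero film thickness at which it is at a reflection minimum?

146 nm

Ray reflecting at the top interface goes from n = 1.0 toward n = 1.4: a half-wave phase shift.
Bottom surface (1.4 → 1.33): reflection off a lower-index medium gives no phase shift.
Exactly one π shift → a net half-wave offset.
With one net inversion, destructive interference in reflection requires 2 n t = m λ.
The smallest nonzero thickness corresponds to m = 1: t = m λ / (2 n) = 1.00 × 408 / (2 × 1.4) = 146 nm.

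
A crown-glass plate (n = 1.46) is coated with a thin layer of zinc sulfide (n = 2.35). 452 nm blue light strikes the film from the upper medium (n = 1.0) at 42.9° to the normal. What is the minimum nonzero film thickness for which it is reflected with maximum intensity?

50.2 nm

At the upper boundary (n = 1.0 to n = 2.35) the reflected ray undergoes a half-wave phase shift.
At the lower boundary (n = 2.35 to n = 1.46) the reflected ray undergoes no phase shift.
Exactly one π shift → a net half-wave offset.
For bright reflection here: 2 n t cos θ_r = (m + ½) λ.
Snell's law: 1.0 sin 42.9° = 2.35 sin θ_r → sin θ_r = 0.290, cos θ_r = 0.957.
Minimum at m = 0: t = λ / (4 n cos θ_r) = 452 / (4 × 2.35 × 0.957) = 50.2 nm.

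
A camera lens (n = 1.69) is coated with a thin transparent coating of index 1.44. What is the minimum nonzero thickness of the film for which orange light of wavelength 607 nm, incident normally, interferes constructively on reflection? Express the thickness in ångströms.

2108 Å

Ray reflecting at the top interface goes from n = 1.0 toward n = 1.44: a half-wave phase shift.
Bottom surface (1.44 → 1.69): reflection off a higher-index medium gives a half-wave phase shift.
Net: no relative phase inversion (both shifts match).
With no net inversion, constructive interference in reflection requires 2 n t = m λ.
Minimum nonzero at m = 1: t = λ / (2 n) = 607 / (2 × 1.44) = 211 nm.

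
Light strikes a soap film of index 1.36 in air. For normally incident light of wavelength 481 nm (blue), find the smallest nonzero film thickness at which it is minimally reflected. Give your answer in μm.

At the upper boundary (n = 1.0 to n = 1.36) the reflected ray undergoes a half-wave phase shift.
At the lower boundary (n = 1.36 to n = 1.0) the reflected ray undergoes no phase shift.
Exactly one π shift → a net half-wave offset.
With one net inversion, destructive interference in reflection requires 2 n t = m λ.
Minimum nonzero at m = 1: t = λ / (2 n) = 481 / (2 × 1.36) = 177 nm.

0.177 μm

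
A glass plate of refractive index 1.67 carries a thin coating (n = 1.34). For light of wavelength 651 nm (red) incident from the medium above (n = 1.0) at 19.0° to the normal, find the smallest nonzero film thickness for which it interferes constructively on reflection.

250 nm

At the upper boundary (n = 1.0 to n = 1.34) the reflected ray undergoes a half-wave phase shift.
At the lower boundary (n = 1.34 to n = 1.67) the reflected ray undergoes a half-wave phase shift.
Zero or two π shifts → no net half-wave offset.
So the condition for constructive reflection is 2 n t cos θ_r = m λ.
Snell's law: 1.0 sin 19.0° = 1.34 sin θ_r → sin θ_r = 0.243, cos θ_r = 0.970.
Minimum nonzero at m = 1: t = λ / (2 n cos θ_r) = 651 / (2 × 1.34 × 0.970) = 250 nm.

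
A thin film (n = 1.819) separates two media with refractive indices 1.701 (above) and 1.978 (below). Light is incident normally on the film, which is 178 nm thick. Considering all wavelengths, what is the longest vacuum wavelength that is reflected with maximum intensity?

Ray reflecting at the top interface goes from n = 1.701 toward n = 1.819: a half-wave phase shift.
At the lower boundary (n = 1.819 to n = 1.978) the reflected ray undergoes a half-wave phase shift.
Zero or two π shifts → no net half-wave offset.
So the condition for constructive reflection is 2 n t = m λ.
λ = 2 n t / m. The longest wavelength is m = 1: λ = 2 × 1.819 × 178 / 1.00 = 648 nm.

648 nm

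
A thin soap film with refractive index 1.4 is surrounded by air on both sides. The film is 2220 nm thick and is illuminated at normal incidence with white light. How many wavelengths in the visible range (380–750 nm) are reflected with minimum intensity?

Top surface (1.0 → 1.4): reflection off a higher-index medium gives a half-wave phase shift.
At the lower boundary (n = 1.4 to n = 1.0) the reflected ray undergoes no phase shift.
Exactly one π shift → a net half-wave offset.
For weak reflection here: 2 n t = m λ.
λ = 2 n t / m = 6216 / m nm.
m=8: 777 nm (IR); m=9: 691 nm (visible); m=10: 622 nm (visible); m=11: 565 nm (visible); m=12: 518 nm (visible); m=13: 478 nm (visible); m=14: 444 nm (visible); m=15: 414 nm (visible); m=16: 389 nm (visible); m=17: 366 nm (UV).

8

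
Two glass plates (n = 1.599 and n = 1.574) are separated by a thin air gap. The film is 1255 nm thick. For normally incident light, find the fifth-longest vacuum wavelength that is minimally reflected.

502 nm

Ray reflecting at the top interface goes from n = 1.599 toward n = 1.0: no phase shift.
Ray reflecting at the bottom interface goes from n = 1.0 toward n = 1.574: a half-wave phase shift.
The two reflections differ by half a wavelength.
With one net inversion, destructive interference in reflection requires 2 n t = m λ.
λ = 2 n t / m. The fifth-longest wavelength is m = 5: λ = 2 × 1.0 × 1255 / 5.00 = 502 nm.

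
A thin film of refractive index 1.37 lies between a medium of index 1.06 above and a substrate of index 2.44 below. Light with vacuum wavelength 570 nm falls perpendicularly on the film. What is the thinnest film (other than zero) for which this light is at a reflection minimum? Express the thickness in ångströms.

1040 Å

At the upper boundary (n = 1.06 to n = 1.37) the reflected ray undergoes a half-wave phase shift.
Ray reflecting at the bottom interface goes from n = 1.37 toward n = 2.44: a half-wave phase shift.
Zero or two π shifts → no net half-wave offset.
For dark reflection here: 2 n t = (m + ½) λ.
Minimum at m = 0: t = λ / (4 n) = 570 / (4 × 1.37) = 104 nm.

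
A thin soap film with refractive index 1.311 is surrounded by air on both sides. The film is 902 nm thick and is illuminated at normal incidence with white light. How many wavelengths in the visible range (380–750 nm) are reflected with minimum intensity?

3

Top surface (1.0 → 1.311): reflection off a higher-index medium gives a half-wave phase shift.
Ray reflecting at the bottom interface goes from n = 1.311 toward n = 1.0: no phase shift.
Net: one phase inversion between the two reflected rays.
For minimum reflection here: 2 n t = m λ.
λ = 2 n t / m = 2365 / m nm.
m=3: 788 nm (IR); m=4: 591 nm (visible); m=5: 473 nm (visible); m=6: 394 nm (visible); m=7: 338 nm (UV).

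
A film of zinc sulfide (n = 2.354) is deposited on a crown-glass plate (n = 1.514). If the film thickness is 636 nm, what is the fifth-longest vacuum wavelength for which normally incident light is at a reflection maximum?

At the upper boundary (n = 1.0 to n = 2.354) the reflected ray undergoes a half-wave phase shift.
At the lower boundary (n = 2.354 to n = 1.514) the reflected ray undergoes no phase shift.
Net: one phase inversion between the two reflected rays.
For maximum reflection here: 2 n t = (m + ½) λ.
λ = 2 n t / (m + ½). The fifth-longest wavelength is m = 4: λ = 2 × 2.354 × 636 / 4.50 = 665 nm.

665 nm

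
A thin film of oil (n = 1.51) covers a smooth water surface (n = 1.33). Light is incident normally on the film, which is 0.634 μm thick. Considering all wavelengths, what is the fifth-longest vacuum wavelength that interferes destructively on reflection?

383 nm

Top surface (1.0 → 1.51): reflection off a higher-index medium gives a half-wave phase shift.
Ray reflecting at the bottom interface goes from n = 1.51 toward n = 1.33: no phase shift.
Net: one phase inversion between the two reflected rays.
So the condition for destructive reflection is 2 n t = m λ.
λ = 2 n t / m. The fifth-longest wavelength is m = 5: λ = 2 × 1.51 × 634 / 5.00 = 383 nm.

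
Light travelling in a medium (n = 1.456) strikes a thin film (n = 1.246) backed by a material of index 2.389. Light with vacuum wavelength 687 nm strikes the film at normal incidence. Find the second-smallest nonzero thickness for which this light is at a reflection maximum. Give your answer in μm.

0.414 μm

At the upper boundary (n = 1.456 to n = 1.246) the reflected ray undergoes no phase shift.
Bottom surface (1.246 → 2.389): reflection off a higher-index medium gives a half-wave phase shift.
Exactly one π shift → a net half-wave offset.
With one net inversion, constructive interference in reflection requires 2 n t = (m + ½) λ.
The second-smallest nonzero thickness corresponds to m = 1: t = (m + ½) λ / (2 n) = 1.50 × 687 / (2 × 1.246) = 414 nm.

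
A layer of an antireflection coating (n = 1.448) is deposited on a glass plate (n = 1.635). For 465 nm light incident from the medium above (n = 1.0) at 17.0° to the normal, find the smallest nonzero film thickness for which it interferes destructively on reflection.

Top surface (1.0 → 1.448): reflection off a higher-index medium gives a half-wave phase shift.
At the lower boundary (n = 1.448 to n = 1.635) the reflected ray undergoes a half-wave phase shift.
Zero or two π shifts → no net half-wave offset.
For minimum reflection here: 2 n t cos θ_r = (m + ½) λ.
Snell's law: 1.0 sin 17.0° = 1.448 sin θ_r → sin θ_r = 0.202, cos θ_r = 0.979.
Minimum at m = 0: t = λ / (4 n cos θ_r) = 465 / (4 × 1.448 × 0.979) = 82.0 nm.

82.0 nm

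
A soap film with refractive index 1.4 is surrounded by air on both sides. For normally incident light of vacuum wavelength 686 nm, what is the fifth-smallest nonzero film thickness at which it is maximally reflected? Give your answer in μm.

1.10 μm

Ray reflecting at the top interface goes from n = 1.0 toward n = 1.4: a half-wave phase shift.
Ray reflecting at the bottom interface goes from n = 1.4 toward n = 1.0: no phase shift.
Net: one phase inversion between the two reflected rays.
With one net inversion, constructive interference in reflection requires 2 n t = (m + ½) λ.
The fifth-smallest nonzero thickness corresponds to m = 4: t = (m + ½) λ / (2 n) = 4.50 × 686 / (2 × 1.4) = 1103 nm.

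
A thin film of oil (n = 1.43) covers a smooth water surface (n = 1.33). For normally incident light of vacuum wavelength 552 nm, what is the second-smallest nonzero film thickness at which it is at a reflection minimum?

Ray reflecting at the top interface goes from n = 1.0 toward n = 1.43: a half-wave phase shift.
Ray reflecting at the bottom interface goes from n = 1.43 toward n = 1.33: no phase shift.
The two reflections differ by half a wavelength.
With one net inversion, destructive interference in reflection requires 2 n t = m λ.
The second-smallest nonzero thickness corresponds to m = 2: t = m λ / (2 n) = 2.00 × 552 / (2 × 1.43) = 386 nm.

386 nm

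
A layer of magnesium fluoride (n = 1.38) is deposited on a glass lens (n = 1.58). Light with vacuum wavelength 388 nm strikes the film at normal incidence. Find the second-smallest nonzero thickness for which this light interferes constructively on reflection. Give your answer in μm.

0.281 μm

Top surface (1.0 → 1.38): reflection off a higher-index medium gives a half-wave phase shift.
Bottom surface (1.38 → 1.58): reflection off a higher-index medium gives a half-wave phase shift.
The two reflections carry the same phase change, so no net offset.
With no net inversion, constructive interference in reflection requires 2 n t = m λ.
The second-smallest nonzero thickness corresponds to m = 2: t = m λ / (2 n) = 2.00 × 388 / (2 × 1.38) = 281 nm.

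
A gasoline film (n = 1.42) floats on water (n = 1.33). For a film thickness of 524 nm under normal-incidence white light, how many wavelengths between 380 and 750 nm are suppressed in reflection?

2

Ray reflecting at the top interface goes from n = 1.0 toward n = 1.42: a half-wave phase shift.
At the lower boundary (n = 1.42 to n = 1.33) the reflected ray undergoes no phase shift.
Exactly one π shift → a net half-wave offset.
So the condition for destructive reflection is 2 n t = m λ.
λ = 2 n t / m = 1488 / m nm.
m=1: 1488 nm (IR); m=2: 744 nm (visible); m=3: 496 nm (visible); m=4: 372 nm (UV).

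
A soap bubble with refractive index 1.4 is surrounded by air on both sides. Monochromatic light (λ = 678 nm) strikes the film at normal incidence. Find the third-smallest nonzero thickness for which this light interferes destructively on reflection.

726 nm

Ray reflecting at the top interface goes from n = 1.0 toward n = 1.4: a half-wave phase shift.
At the lower boundary (n = 1.4 to n = 1.0) the reflected ray undergoes no phase shift.
Exactly one π shift → a net half-wave offset.
So the condition for destructive reflection is 2 n t = m λ.
The third-smallest nonzero thickness corresponds to m = 3: t = m λ / (2 n) = 3.00 × 678 / (2 × 1.4) = 726 nm.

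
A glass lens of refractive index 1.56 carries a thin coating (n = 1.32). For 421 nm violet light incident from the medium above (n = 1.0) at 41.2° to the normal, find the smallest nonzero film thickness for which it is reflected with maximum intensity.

184 nm

Top surface (1.0 → 1.32): reflection off a higher-index medium gives a half-wave phase shift.
Bottom surface (1.32 → 1.56): reflection off a higher-index medium gives a half-wave phase shift.
Net: no relative phase inversion (both shifts match).
So the condition for constructive reflection is 2 n t cos θ_r = m λ.
Snell's law: 1.0 sin 41.2° = 1.32 sin θ_r → sin θ_r = 0.499, cos θ_r = 0.867.
Minimum nonzero at m = 1: t = λ / (2 n cos θ_r) = 421 / (2 × 1.32 × 0.867) = 184 nm.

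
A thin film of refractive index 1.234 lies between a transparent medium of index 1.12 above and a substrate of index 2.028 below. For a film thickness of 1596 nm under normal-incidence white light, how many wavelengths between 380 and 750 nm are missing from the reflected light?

At the upper boundary (n = 1.12 to n = 1.234) the reflected ray undergoes a half-wave phase shift.
Bottom surface (1.234 → 2.028): reflection off a higher-index medium gives a half-wave phase shift.
The two reflections carry the same phase change, so no net offset.
So the condition for destructive reflection is 2 n t = (m + ½) λ.
λ = 2 n t / (m + ½) = 3939 / (m + ½) nm.
m=4: 875 nm (IR); m=5: 716 nm (visible); m=6: 606 nm (visible); m=7: 525 nm (visible); m=8: 463 nm (visible); m=9: 415 nm (visible); m=10: 375 nm (UV).

5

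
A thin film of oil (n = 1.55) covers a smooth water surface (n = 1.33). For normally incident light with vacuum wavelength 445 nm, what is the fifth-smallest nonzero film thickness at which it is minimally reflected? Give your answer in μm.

0.718 μm

At the upper boundary (n = 1.0 to n = 1.55) the reflected ray undergoes a half-wave phase shift.
Bottom surface (1.55 → 1.33): reflection off a lower-index medium gives no phase shift.
The two reflections differ by half a wavelength.
So the condition for destructive reflection is 2 n t = m λ.
The fifth-smallest nonzero thickness corresponds to m = 5: t = m λ / (2 n) = 5.00 × 445 / (2 × 1.55) = 718 nm.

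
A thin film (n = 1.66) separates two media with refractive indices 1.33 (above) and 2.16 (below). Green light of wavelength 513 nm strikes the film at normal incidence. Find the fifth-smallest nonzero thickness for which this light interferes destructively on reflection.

695 nm

Ray reflecting at the top interface goes from n = 1.33 toward n = 1.66: a half-wave phase shift.
At the lower boundary (n = 1.66 to n = 2.16) the reflected ray undergoes a half-wave phase shift.
Zero or two π shifts → no net half-wave offset.
For minimum reflection here: 2 n t = (m + ½) λ.
The fifth-smallest nonzero thickness corresponds to m = 4: t = (m + ½) λ / (2 n) = 4.50 × 513 / (2 × 1.66) = 695 nm.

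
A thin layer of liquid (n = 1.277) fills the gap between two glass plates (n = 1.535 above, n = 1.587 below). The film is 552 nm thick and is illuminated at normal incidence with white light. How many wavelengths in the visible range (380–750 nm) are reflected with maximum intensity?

2

Top surface (1.535 → 1.277): reflection off a lower-index medium gives no phase shift.
Ray reflecting at the bottom interface goes from n = 1.277 toward n = 1.587: a half-wave phase shift.
Exactly one π shift → a net half-wave offset.
With one net inversion, constructive interference in reflection requires 2 n t = (m + ½) λ.
λ = 2 n t / (m + ½) = 1410 / (m + ½) nm.
m=1: 940 nm (IR); m=2: 564 nm (visible); m=3: 403 nm (visible); m=4: 313 nm (UV).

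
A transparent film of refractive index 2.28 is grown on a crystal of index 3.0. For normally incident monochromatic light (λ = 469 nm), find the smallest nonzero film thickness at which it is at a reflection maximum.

At the upper boundary (n = 1.0 to n = 2.28) the reflected ray undergoes a half-wave phase shift.
Bottom surface (2.28 → 3.0): reflection off a higher-index medium gives a half-wave phase shift.
The two reflections carry the same phase change, so no net offset.
With no net inversion, constructive interference in reflection requires 2 n t = m λ.
Minimum nonzero at m = 1: t = λ / (2 n) = 469 / (2 × 2.28) = 103 nm.

103 nm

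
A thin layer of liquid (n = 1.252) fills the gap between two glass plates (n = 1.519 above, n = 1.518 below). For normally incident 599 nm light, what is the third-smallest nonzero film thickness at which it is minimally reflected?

718 nm

Ray reflecting at the top interface goes from n = 1.519 toward n = 1.252: no phase shift.
Ray reflecting at the bottom interface goes from n = 1.252 toward n = 1.518: a half-wave phase shift.
Net: one phase inversion between the two reflected rays.
So the condition for destructive reflection is 2 n t = m λ.
The third-smallest nonzero thickness corresponds to m = 3: t = m λ / (2 n) = 3.00 × 599 / (2 × 1.252) = 718 nm.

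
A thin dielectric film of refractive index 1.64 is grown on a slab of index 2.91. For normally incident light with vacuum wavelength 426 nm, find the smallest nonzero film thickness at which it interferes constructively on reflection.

Top surface (1.0 → 1.64): reflection off a higher-index medium gives a half-wave phase shift.
Ray reflecting at the bottom interface goes from n = 1.64 toward n = 2.91: a half-wave phase shift.
The two reflections carry the same phase change, so no net offset.
So the condition for constructive reflection is 2 n t = m λ.
Minimum nonzero at m = 1: t = λ / (2 n) = 426 / (2 × 1.64) = 130 nm.

130 nm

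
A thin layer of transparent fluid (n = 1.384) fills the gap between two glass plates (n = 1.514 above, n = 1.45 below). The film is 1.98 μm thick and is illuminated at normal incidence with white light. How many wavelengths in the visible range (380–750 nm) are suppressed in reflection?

Top surface (1.514 → 1.384): reflection off a lower-index medium gives no phase shift.
Bottom surface (1.384 → 1.45): reflection off a higher-index medium gives a half-wave phase shift.
The two reflections differ by half a wavelength.
With one net inversion, destructive interference in reflection requires 2 n t = m λ.
λ = 2 n t / m = 5481 / m nm.
m=7: 783 nm (IR); m=8: 685 nm (visible); m=9: 609 nm (visible); m=10: 548 nm (visible); m=11: 498 nm (visible); m=12: 457 nm (visible); m=13: 422 nm (visible); m=14: 391 nm (visible); m=15: 365 nm (UV).

7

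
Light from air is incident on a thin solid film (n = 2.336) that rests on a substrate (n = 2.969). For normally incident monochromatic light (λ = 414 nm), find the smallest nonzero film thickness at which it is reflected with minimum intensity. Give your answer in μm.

0.0443 μm

At the upper boundary (n = 1.0 to n = 2.336) the reflected ray undergoes a half-wave phase shift.
Ray reflecting at the bottom interface goes from n = 2.336 toward n = 2.969: a half-wave phase shift.
The two reflections carry the same phase change, so no net offset.
For weak reflection here: 2 n t = (m + ½) λ.
Minimum at m = 0: t = λ / (4 n) = 414 / (4 × 2.336) = 44.3 nm.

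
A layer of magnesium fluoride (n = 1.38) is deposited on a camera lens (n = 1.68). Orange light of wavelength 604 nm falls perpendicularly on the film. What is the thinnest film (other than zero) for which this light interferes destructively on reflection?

Ray reflecting at the top interface goes from n = 1.0 toward n = 1.38: a half-wave phase shift.
Bottom surface (1.38 → 1.68): reflection off a higher-index medium gives a half-wave phase shift.
The two reflections carry the same phase change, so no net offset.
So the condition for destructive reflection is 2 n t = (m + ½) λ.
Minimum at m = 0: t = λ / (4 n) = 604 / (4 × 1.38) = 109 nm.

109 nm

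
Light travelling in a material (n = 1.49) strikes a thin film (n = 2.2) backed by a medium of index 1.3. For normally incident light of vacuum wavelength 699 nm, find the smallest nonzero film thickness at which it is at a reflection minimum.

Ray reflecting at the top interface goes from n = 1.49 toward n = 2.2: a half-wave phase shift.
At the lower boundary (n = 2.2 to n = 1.3) the reflected ray undergoes no phase shift.
Exactly one π shift → a net half-wave offset.
With one net inversion, destructive interference in reflection requires 2 n t = m λ.
Minimum nonzero at m = 1: t = λ / (2 n) = 699 / (2 × 2.2) = 159 nm.

159 nm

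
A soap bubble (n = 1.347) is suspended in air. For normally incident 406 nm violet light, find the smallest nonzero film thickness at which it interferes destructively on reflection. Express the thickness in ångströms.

1507 Å

Top surface (1.0 → 1.347): reflection off a higher-index medium gives a half-wave phase shift.
Ray reflecting at the bottom interface goes from n = 1.347 toward n = 1.0: no phase shift.
Exactly one π shift → a net half-wave offset.
For dark reflection here: 2 n t = m λ.
Minimum nonzero at m = 1: t = λ / (2 n) = 406 / (2 × 1.347) = 151 nm.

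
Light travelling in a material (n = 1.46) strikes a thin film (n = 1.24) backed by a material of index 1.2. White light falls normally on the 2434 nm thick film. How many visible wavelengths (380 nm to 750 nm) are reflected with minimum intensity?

At the upper boundary (n = 1.46 to n = 1.24) the reflected ray undergoes no phase shift.
Bottom surface (1.24 → 1.2): reflection off a lower-index medium gives no phase shift.
Net: no relative phase inversion (both shifts match).
So the condition for destructive reflection is 2 n t = (m + ½) λ.
λ = 2 n t / (m + ½) = 6036 / (m + ½) nm.
m=7: 805 nm (IR); m=8: 710 nm (visible); m=9: 635 nm (visible); m=10: 575 nm (visible); m=11: 525 nm (visible); m=12: 483 nm (visible); m=13: 447 nm (visible); m=14: 416 nm (visible); m=15: 389 nm (visible); m=16: 366 nm (UV).

8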